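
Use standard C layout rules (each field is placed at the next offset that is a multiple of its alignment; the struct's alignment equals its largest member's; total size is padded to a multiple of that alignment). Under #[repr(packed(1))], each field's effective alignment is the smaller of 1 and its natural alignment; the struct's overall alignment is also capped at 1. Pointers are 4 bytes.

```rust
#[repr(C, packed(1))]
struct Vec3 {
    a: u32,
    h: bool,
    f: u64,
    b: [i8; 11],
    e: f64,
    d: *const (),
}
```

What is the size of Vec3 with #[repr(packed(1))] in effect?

36

@0: a [4B, align 1] → 4
@4: h [1B, align 1] → 5
@5: f [8B, align 1] → 13
@13: b [11B, align 1] → 24
@24: e [8B, align 1] → 32
@32: d [4B, align 1] → 36
size 36, align 1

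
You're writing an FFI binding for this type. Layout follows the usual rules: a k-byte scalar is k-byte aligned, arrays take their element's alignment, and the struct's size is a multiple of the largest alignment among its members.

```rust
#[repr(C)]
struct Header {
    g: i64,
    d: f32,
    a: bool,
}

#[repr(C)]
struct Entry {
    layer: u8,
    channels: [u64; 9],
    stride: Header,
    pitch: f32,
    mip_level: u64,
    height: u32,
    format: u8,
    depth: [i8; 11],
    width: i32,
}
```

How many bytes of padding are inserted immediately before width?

0

Header: @0: g [8B, align 8] → 8; @8: d [4B, align 4] → 12; @12: a [1B, align 1] → 13; +3 tail pad (align 8); size 16, align 8
@0: layer [1B, align 1] → 1
+7 pad (align 8)
@8: channels [72B, align 8] → 80
@80: stride [16B, align 8] → 96
@96: pitch [4B, align 4] → 100
+4 pad (align 8)
@104: mip_level [8B, align 8] → 112
@112: height [4B, align 4] → 116
@116: format [1B, align 1] → 117
@117: depth [11B, align 1] → 128
@128: width [4B, align 4] → 132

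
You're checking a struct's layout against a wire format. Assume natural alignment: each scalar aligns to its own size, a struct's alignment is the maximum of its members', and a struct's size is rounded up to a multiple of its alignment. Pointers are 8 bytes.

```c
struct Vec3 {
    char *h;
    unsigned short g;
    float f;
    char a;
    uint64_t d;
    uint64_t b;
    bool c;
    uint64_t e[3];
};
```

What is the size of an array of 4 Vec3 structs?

288

0..8  h  (8B, 8-aligned)
8..10  g  (2B, 2-aligned)
10..12  -- padding (2B)
12..16  f  (4B, 4-aligned)
16..17  a  (1B, 1-aligned)
17..24  -- padding (7B)
24..32  d  (8B, 8-aligned)
32..40  b  (8B, 8-aligned)
40..41  c  (1B, 1-aligned)
41..48  -- padding (7B)
48..72  e  (24B, 8-aligned)
sizeof = 72, alignof = 8
array of 4: 4 × 72 = 288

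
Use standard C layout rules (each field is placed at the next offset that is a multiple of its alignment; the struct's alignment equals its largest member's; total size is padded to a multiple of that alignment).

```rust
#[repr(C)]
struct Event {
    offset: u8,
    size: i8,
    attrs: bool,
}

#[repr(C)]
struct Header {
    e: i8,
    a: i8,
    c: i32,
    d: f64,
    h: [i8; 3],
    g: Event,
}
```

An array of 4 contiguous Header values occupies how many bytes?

Event: @0: offset [1B, align 1] → 1; @1: size [1B, align 1] → 2; @2: attrs [1B, align 1] → 3; size 3, align 1
@0: e [1B, align 1] → 1
@1: a [1B, align 1] → 2
+2 pad (align 4)
@4: c [4B, align 4] → 8
@8: d [8B, align 8] → 16
@16: h [3B, align 1] → 19
@19: g [3B, align 1] → 22
+2 tail pad (align 8)
size 24, align 8
array of 4: 4 × 24 = 96

96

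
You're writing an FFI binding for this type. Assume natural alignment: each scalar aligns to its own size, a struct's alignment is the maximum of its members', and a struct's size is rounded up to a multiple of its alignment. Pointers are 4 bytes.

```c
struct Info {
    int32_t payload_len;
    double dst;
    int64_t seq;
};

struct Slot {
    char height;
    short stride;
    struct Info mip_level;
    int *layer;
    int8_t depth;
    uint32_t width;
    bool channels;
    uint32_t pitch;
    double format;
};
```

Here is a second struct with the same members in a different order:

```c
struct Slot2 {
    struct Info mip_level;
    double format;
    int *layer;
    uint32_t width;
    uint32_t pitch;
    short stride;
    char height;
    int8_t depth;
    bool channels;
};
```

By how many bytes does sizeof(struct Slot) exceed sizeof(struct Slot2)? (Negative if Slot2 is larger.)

Info: 0..4  payload_len  (4B, 4-aligned); 4..8  -- padding (4B); 8..16  dst  (8B, 8-aligned); 16..24  seq  (8B, 8-aligned); sizeof = 24, alignof = 8
0..1  height  (1B, 1-aligned)
1..2  -- padding (1B)
2..4  stride  (2B, 2-aligned)
4..8  -- padding (4B)
8..32  mip_level  (24B, 8-aligned)
32..36  layer  (4B, 4-aligned)
36..37  depth  (1B, 1-aligned)
37..40  -- padding (3B)
40..44  width  (4B, 4-aligned)
44..45  channels  (1B, 1-aligned)
45..48  -- padding (3B)
48..52  pitch  (4B, 4-aligned)
52..56  -- padding (4B)
56..64  format  (8B, 8-aligned)
sizeof = 64, alignof = 8
— Slot2 —
0..24  mip_level  (24B, 8-aligned)
24..32  format  (8B, 8-aligned)
32..36  layer  (4B, 4-aligned)
36..40  width  (4B, 4-aligned)
40..44  pitch  (4B, 4-aligned)
44..46  stride  (2B, 2-aligned)
46..47  height  (1B, 1-aligned)
47..48  depth  (1B, 1-aligned)
48..49  channels  (1B, 1-aligned)
49..56  -- tail padding (7B)
sizeof = 56, alignof = 8
64 − 56 = 8

8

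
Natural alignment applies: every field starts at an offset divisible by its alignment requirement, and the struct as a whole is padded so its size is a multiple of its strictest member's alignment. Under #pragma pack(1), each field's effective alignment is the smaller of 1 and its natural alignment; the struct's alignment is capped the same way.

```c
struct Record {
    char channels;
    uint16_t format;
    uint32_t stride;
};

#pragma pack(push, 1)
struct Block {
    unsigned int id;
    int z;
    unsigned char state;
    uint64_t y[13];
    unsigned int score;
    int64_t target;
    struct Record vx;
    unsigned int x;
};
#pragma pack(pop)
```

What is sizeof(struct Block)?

Record: @0: channels [1B, align 1] → 1; +1 pad (align 2); @2: format [2B, align 2] → 4; @4: stride [4B, align 4] → 8; size 8, align 4
@0: id [4B, align 1] → 4
@4: z [4B, align 1] → 8
@8: state [1B, align 1] → 9
@9: y [104B, align 1] → 113
@113: score [4B, align 1] → 117
@117: target [8B, align 1] → 125
@125: vx [8B, align 1] → 133
@133: x [4B, align 1] → 137
size 137, align 1

137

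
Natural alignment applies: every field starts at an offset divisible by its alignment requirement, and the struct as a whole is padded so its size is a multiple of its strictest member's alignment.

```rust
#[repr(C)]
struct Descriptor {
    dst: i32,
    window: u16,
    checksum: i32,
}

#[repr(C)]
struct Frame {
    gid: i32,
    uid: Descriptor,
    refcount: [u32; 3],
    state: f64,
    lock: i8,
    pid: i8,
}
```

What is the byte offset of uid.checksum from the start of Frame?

12

Descriptor: 0..4  dst  (4B, 4-aligned); 4..6  window  (2B, 2-aligned); 6..8  -- padding (2B); 8..12  checksum  (4B, 4-aligned); sizeof = 12, alignof = 4
0..4  gid  (4B, 4-aligned)
4..16  uid  (12B, 4-aligned)
within Descriptor: checksum at 8
4 + 8 = 12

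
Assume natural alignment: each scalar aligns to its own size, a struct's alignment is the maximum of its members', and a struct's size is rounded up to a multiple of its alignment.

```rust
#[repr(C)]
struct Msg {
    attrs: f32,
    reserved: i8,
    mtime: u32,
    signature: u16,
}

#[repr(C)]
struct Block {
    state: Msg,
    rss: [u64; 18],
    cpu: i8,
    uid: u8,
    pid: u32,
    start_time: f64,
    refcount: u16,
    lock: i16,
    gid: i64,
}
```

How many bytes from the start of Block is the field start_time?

168

Msg: 0..4  attrs  (4B, 4-aligned); 4..5  reserved  (1B, 1-aligned); 5..8  -- padding (3B); 8..12  mtime  (4B, 4-aligned); 12..14  signature  (2B, 2-aligned); 14..16  -- tail padding (2B); sizeof = 16, alignof = 4
0..16  state  (16B, 4-aligned)
16..160  rss  (144B, 8-aligned)
160..161  cpu  (1B, 1-aligned)
161..162  uid  (1B, 1-aligned)
162..164  -- padding (2B)
164..168  pid  (4B, 4-aligned)
168..176  start_time  (8B, 8-aligned)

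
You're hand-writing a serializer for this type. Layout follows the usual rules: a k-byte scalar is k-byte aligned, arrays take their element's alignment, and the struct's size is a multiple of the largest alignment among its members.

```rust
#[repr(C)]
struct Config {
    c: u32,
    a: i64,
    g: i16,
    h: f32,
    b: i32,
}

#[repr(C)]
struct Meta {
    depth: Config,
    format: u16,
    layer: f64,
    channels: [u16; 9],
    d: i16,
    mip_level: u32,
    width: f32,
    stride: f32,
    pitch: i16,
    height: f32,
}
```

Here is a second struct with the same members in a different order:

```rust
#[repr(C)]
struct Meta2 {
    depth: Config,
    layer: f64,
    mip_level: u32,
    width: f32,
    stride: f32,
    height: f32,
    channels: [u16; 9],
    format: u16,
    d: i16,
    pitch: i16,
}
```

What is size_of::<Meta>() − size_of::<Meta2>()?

8

Config: c at 0 (size 4, align 4) → ends 4; pad 4 to align 8 for a; a at 8 (size 8, align 8) → ends 16; g at 16 (size 2, align 2) → ends 18; pad 2 to align 4 for h; h at 20 (size 4, align 4) → ends 24; b at 24 (size 4, align 4) → ends 28; tail pad 4 to reach multiple of 8; total 32 bytes, alignment 8
depth at 0 (size 32, align 8) → ends 32
format at 32 (size 2, align 2) → ends 34
pad 6 to align 8 for layer
layer at 40 (size 8, align 8) → ends 48
channels at 48 (size 18, align 2) → ends 66
d at 66 (size 2, align 2) → ends 68
mip_level at 68 (size 4, align 4) → ends 72
width at 72 (size 4, align 4) → ends 76
stride at 76 (size 4, align 4) → ends 80
pitch at 80 (size 2, align 2) → ends 82
pad 2 to align 4 for height
height at 84 (size 4, align 4) → ends 88
total 88 bytes, alignment 8
— Meta2 —
depth at 0 (size 32, align 8) → ends 32
layer at 32 (size 8, align 8) → ends 40
mip_level at 40 (size 4, align 4) → ends 44
width at 44 (size 4, align 4) → ends 48
stride at 48 (size 4, align 4) → ends 52
height at 52 (size 4, align 4) → ends 56
channels at 56 (size 18, align 2) → ends 74
format at 74 (size 2, align 2) → ends 76
d at 76 (size 2, align 2) → ends 78
pitch at 78 (size 2, align 2) → ends 80
total 80 bytes, alignment 8
88 − 80 = 8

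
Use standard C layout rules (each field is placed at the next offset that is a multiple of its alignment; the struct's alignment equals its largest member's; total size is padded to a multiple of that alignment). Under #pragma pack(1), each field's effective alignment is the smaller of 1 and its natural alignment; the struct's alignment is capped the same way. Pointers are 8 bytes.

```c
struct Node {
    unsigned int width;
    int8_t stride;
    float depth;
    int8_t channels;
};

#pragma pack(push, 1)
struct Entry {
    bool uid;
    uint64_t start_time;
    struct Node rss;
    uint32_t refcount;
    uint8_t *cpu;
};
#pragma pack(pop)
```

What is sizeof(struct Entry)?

37 bytes

Node: @0: width [4B, align 4] → 4; @4: stride [1B, align 1] → 5; +3 pad (align 4); @8: depth [4B, align 4] → 12; @12: channels [1B, align 1] → 13; +3 tail pad (align 4); size 16, align 4
@0: uid [1B, align 1] → 1
@1: start_time [8B, align 1] → 9
@9: rss [16B, align 1] → 25
@25: refcount [4B, align 1] → 29
@29: cpu [8B, align 1] → 37
size 37, align 1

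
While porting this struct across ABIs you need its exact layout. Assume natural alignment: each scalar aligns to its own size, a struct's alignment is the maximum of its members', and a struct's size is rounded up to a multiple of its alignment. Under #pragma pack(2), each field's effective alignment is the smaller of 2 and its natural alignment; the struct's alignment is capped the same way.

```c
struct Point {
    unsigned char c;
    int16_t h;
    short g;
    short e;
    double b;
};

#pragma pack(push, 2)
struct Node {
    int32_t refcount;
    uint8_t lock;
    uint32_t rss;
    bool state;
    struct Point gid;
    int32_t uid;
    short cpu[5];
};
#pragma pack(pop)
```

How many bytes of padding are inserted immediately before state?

0

Point: c at 0 (size 1, align 1) → ends 1; pad 1 to align 2 for h; h at 2 (size 2, align 2) → ends 4; g at 4 (size 2, align 2) → ends 6; e at 6 (size 2, align 2) → ends 8; b at 8 (size 8, align 8) → ends 16; total 16 bytes, alignment 8
refcount at 0 (size 4, align 2) → ends 4
lock at 4 (size 1, align 1) → ends 5
pad 1 to align 2 for rss
rss at 6 (size 4, align 2) → ends 10
state at 10 (size 1, align 1) → ends 11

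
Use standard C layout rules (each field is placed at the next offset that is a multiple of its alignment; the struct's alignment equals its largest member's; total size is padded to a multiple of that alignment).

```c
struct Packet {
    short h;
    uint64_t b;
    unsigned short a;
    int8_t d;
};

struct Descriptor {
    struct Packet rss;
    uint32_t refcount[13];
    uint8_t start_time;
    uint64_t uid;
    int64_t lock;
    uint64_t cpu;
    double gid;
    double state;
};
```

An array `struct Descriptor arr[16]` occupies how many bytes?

Packet: 0..2  h  (2B, 2-aligned); 2..8  -- padding (6B); 8..16  b  (8B, 8-aligned); 16..18  a  (2B, 2-aligned); 18..19  d  (1B, 1-aligned); 19..24  -- tail padding (5B); sizeof = 24, alignof = 8
0..24  rss  (24B, 8-aligned)
24..76  refcount  (52B, 4-aligned)
76..77  start_time  (1B, 1-aligned)
77..80  -- padding (3B)
80..88  uid  (8B, 8-aligned)
88..96  lock  (8B, 8-aligned)
96..104  cpu  (8B, 8-aligned)
104..112  gid  (8B, 8-aligned)
112..120  state  (8B, 8-aligned)
sizeof = 120, alignof = 8
array of 16: 16 × 120 = 1920

1920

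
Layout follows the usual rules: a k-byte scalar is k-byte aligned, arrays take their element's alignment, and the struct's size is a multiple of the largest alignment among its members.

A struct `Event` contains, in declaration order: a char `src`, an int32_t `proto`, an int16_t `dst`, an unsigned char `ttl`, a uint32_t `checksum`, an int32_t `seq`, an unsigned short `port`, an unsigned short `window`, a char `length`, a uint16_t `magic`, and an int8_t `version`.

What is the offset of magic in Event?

26

@0: src [1B, align 1] → 1
+3 pad (align 4)
@4: proto [4B, align 4] → 8
@8: dst [2B, align 2] → 10
@10: ttl [1B, align 1] → 11
+1 pad (align 4)
@12: checksum [4B, align 4] → 16
@16: seq [4B, align 4] → 20
@20: port [2B, align 2] → 22
@22: window [2B, align 2] → 24
@24: length [1B, align 1] → 25
+1 pad (align 2)
@26: magic [2B, align 2] → 28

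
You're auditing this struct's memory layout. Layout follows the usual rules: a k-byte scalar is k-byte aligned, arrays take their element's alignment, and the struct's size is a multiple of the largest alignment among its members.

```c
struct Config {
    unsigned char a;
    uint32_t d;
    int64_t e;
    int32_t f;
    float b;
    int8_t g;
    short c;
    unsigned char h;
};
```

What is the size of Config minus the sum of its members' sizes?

7

0..1  a  (1B, 1-aligned)
1..4  -- padding (3B)
4..8  d  (4B, 4-aligned)
8..16  e  (8B, 8-aligned)
16..20  f  (4B, 4-aligned)
20..24  b  (4B, 4-aligned)
24..25  g  (1B, 1-aligned)
25..26  -- padding (1B)
26..28  c  (2B, 2-aligned)
28..29  h  (1B, 1-aligned)
29..32  -- tail padding (3B)
sizeof = 32, alignof = 8
data bytes 25, size 32 → padding 7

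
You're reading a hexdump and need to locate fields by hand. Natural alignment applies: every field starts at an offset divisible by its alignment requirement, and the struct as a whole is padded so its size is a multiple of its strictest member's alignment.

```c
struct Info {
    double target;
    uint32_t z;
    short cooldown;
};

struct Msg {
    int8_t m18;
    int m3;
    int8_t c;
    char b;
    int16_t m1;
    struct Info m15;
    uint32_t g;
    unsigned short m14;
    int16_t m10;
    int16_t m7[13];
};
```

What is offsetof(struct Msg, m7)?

40

Info: 0..8  target  (8B, 8-aligned); 8..12  z  (4B, 4-aligned); 12..14  cooldown  (2B, 2-aligned); 14..16  -- tail padding (2B); sizeof = 16, alignof = 8
0..1  m18  (1B, 1-aligned)
1..4  -- padding (3B)
4..8  m3  (4B, 4-aligned)
8..9  c  (1B, 1-aligned)
9..10  b  (1B, 1-aligned)
10..12  m1  (2B, 2-aligned)
12..16  -- padding (4B)
16..32  m15  (16B, 8-aligned)
32..36  g  (4B, 4-aligned)
36..38  m14  (2B, 2-aligned)
38..40  m10  (2B, 2-aligned)
40..66  m7  (26B, 2-aligned)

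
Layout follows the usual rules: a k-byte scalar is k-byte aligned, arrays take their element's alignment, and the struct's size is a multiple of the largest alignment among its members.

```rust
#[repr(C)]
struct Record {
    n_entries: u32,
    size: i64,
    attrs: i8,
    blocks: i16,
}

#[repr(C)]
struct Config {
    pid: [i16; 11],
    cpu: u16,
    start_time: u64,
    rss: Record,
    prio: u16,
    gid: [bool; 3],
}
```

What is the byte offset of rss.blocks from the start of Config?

Record: @0: n_entries [4B, align 4] → 4; +4 pad (align 8); @8: size [8B, align 8] → 16; @16: attrs [1B, align 1] → 17; +1 pad (align 2); @18: blocks [2B, align 2] → 20; +4 tail pad (align 8); size 24, align 8
@0: pid [22B, align 2] → 22
@22: cpu [2B, align 2] → 24
@24: start_time [8B, align 8] → 32
@32: rss [24B, align 8] → 56
within Record: blocks at 18
32 + 18 = 50

50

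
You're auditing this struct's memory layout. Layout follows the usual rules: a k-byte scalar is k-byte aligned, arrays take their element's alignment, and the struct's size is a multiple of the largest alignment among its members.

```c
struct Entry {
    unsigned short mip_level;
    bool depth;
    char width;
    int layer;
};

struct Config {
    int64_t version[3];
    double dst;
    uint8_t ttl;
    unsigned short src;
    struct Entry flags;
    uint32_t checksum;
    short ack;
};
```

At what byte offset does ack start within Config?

Entry: 0..2  mip_level  (2B, 2-aligned); 2..3  depth  (1B, 1-aligned); 3..4  width  (1B, 1-aligned); 4..8  layer  (4B, 4-aligned); sizeof = 8, alignof = 4
0..24  version  (24B, 8-aligned)
24..32  dst  (8B, 8-aligned)
32..33  ttl  (1B, 1-aligned)
33..34  -- padding (1B)
34..36  src  (2B, 2-aligned)
36..44  flags  (8B, 4-aligned)
44..48  checksum  (4B, 4-aligned)
48..50  ack  (2B, 2-aligned)

48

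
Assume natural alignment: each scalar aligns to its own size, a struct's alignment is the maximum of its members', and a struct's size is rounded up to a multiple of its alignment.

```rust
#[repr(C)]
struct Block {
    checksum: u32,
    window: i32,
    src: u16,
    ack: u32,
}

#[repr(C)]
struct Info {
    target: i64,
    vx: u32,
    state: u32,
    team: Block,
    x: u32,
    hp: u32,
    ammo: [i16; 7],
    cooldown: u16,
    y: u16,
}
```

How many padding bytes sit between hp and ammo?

Block: checksum at 0 (size 4, align 4) → ends 4; window at 4 (size 4, align 4) → ends 8; src at 8 (size 2, align 2) → ends 10; pad 2 to align 4 for ack; ack at 12 (size 4, align 4) → ends 16; total 16 bytes, alignment 4
target at 0 (size 8, align 8) → ends 8
vx at 8 (size 4, align 4) → ends 12
state at 12 (size 4, align 4) → ends 16
team at 16 (size 16, align 4) → ends 32
x at 32 (size 4, align 4) → ends 36
hp at 36 (size 4, align 4) → ends 40
ammo at 40 (size 14, align 2) → ends 54

0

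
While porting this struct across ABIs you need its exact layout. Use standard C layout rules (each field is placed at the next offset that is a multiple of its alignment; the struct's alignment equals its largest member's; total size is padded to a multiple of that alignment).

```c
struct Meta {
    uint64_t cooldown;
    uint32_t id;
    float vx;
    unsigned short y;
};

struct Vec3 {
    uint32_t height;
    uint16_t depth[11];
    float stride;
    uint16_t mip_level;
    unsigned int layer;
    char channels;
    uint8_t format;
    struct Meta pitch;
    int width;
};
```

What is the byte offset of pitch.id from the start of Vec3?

Meta: @0: cooldown [8B, align 8] → 8; @8: id [4B, align 4] → 12; @12: vx [4B, align 4] → 16; @16: y [2B, align 2] → 18; +6 tail pad (align 8); size 24, align 8
@0: height [4B, align 4] → 4
@4: depth [22B, align 2] → 26
+2 pad (align 4)
@28: stride [4B, align 4] → 32
@32: mip_level [2B, align 2] → 34
+2 pad (align 4)
@36: layer [4B, align 4] → 40
@40: channels [1B, align 1] → 41
@41: format [1B, align 1] → 42
+6 pad (align 8)
@48: pitch [24B, align 8] → 72
within Meta: id at 8
48 + 8 = 56

56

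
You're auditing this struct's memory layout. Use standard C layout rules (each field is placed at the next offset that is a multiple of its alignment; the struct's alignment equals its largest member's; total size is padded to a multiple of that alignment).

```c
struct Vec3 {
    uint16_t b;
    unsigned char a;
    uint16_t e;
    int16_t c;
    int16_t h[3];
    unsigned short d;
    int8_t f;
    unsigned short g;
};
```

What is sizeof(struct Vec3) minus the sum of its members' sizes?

2

@0: b [2B, align 2] → 2
@2: a [1B, align 1] → 3
+1 pad (align 2)
@4: e [2B, align 2] → 6
@6: c [2B, align 2] → 8
@8: h [6B, align 2] → 14
@14: d [2B, align 2] → 16
@16: f [1B, align 1] → 17
+1 pad (align 2)
@18: g [2B, align 2] → 20
size 20, align 2
data bytes 18, size 20 → padding 2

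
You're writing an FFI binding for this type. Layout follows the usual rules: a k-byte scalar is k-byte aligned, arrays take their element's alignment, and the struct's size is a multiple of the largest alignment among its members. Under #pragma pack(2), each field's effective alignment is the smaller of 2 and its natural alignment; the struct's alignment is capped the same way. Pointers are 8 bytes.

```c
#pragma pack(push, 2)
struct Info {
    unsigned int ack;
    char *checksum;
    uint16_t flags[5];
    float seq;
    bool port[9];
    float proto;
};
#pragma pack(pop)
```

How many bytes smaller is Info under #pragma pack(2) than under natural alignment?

natural layout:
  ack at 0 (size 4, align 4) → ends 4
  pad 4 to align 8 for checksum
  checksum at 8 (size 8, align 8) → ends 16
  flags at 16 (size 10, align 2) → ends 26
  pad 2 to align 4 for seq
  seq at 28 (size 4, align 4) → ends 32
  port at 32 (size 9, align 1) → ends 41
  pad 3 to align 4 for proto
  proto at 44 (size 4, align 4) → ends 48
  total 48 bytes, alignment 8
packed(2) layout:
  ack at 0 (size 4, align 2) → ends 4
  checksum at 4 (size 8, align 2) → ends 12
  flags at 12 (size 10, align 2) → ends 22
  seq at 22 (size 4, align 2) → ends 26
  port at 26 (size 9, align 1) → ends 35
  pad 1 to align 2 for proto
  proto at 36 (size 4, align 2) → ends 40
  total 40 bytes, alignment 2
48 − 40 = 8

8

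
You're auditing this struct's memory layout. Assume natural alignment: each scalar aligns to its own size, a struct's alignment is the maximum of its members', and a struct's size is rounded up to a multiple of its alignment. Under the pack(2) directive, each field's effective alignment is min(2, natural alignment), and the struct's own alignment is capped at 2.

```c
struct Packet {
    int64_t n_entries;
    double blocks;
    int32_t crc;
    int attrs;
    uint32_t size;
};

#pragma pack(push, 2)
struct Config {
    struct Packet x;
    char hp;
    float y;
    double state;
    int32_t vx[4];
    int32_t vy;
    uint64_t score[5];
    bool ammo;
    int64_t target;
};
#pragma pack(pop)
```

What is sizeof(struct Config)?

116 bytes

Packet: @0: n_entries [8B, align 8] → 8; @8: blocks [8B, align 8] → 16; @16: crc [4B, align 4] → 20; @20: attrs [4B, align 4] → 24; @24: size [4B, align 4] → 28; +4 tail pad (align 8); size 32, align 8
@0: x [32B, align 2] → 32
@32: hp [1B, align 1] → 33
+1 pad (align 2)
@34: y [4B, align 2] → 38
@38: state [8B, align 2] → 46
@46: vx [16B, align 2] → 62
@62: vy [4B, align 2] → 66
@66: score [40B, align 2] → 106
@106: ammo [1B, align 1] → 107
+1 pad (align 2)
@108: target [8B, align 2] → 116
size 116, align 2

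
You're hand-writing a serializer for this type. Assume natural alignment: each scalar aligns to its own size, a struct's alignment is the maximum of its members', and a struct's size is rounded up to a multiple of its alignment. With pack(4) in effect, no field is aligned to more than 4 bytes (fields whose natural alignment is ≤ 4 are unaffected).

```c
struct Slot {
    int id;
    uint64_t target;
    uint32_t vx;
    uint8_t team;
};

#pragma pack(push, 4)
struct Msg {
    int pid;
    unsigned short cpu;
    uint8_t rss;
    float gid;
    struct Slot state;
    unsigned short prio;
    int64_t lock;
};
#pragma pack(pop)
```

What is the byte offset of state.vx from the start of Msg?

28

Slot: 0..4  id  (4B, 4-aligned); 4..8  -- padding (4B); 8..16  target  (8B, 8-aligned); 16..20  vx  (4B, 4-aligned); 20..21  team  (1B, 1-aligned); 21..24  -- tail padding (3B); sizeof = 24, alignof = 8
0..4  pid  (4B, 4-aligned)
4..6  cpu  (2B, 2-aligned)
6..7  rss  (1B, 1-aligned)
7..8  -- padding (1B)
8..12  gid  (4B, 4-aligned)
12..36  state  (24B, 4-aligned)
within Slot: vx at 16
12 + 16 = 28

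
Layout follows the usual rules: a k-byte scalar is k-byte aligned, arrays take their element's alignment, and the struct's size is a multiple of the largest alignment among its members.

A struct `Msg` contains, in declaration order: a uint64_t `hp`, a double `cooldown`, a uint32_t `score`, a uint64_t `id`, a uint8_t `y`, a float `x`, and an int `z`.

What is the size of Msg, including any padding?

0..8  hp  (8B, 8-aligned)
8..16  cooldown  (8B, 8-aligned)
16..20  score  (4B, 4-aligned)
20..24  -- padding (4B)
24..32  id  (8B, 8-aligned)
32..33  y  (1B, 1-aligned)
33..36  -- padding (3B)
36..40  x  (4B, 4-aligned)
40..44  z  (4B, 4-aligned)
44..48  -- tail padding (4B)
sizeof = 48, alignof = 8

48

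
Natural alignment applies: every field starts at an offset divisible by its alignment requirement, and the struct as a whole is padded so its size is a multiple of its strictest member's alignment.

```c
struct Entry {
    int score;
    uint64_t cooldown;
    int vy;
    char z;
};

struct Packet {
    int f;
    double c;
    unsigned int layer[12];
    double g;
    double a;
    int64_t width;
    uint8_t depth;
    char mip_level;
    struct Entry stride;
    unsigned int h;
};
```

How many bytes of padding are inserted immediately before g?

Entry: 0..4  score  (4B, 4-aligned); 4..8  -- padding (4B); 8..16  cooldown  (8B, 8-aligned); 16..20  vy  (4B, 4-aligned); 20..21  z  (1B, 1-aligned); 21..24  -- tail padding (3B); sizeof = 24, alignof = 8
0..4  f  (4B, 4-aligned)
4..8  -- padding (4B)
8..16  c  (8B, 8-aligned)
16..64  layer  (48B, 4-aligned)
64..72  g  (8B, 8-aligned)

0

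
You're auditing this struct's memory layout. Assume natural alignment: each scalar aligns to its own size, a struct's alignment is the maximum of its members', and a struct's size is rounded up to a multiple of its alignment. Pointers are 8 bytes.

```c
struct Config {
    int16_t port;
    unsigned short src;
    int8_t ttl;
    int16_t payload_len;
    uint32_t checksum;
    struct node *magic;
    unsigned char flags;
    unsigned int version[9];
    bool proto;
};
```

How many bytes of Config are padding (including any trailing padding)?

@0: port [2B, align 2] → 2
@2: src [2B, align 2] → 4
@4: ttl [1B, align 1] → 5
+1 pad (align 2)
@6: payload_len [2B, align 2] → 8
@8: checksum [4B, align 4] → 12
+4 pad (align 8)
@16: magic [8B, align 8] → 24
@24: flags [1B, align 1] → 25
+3 pad (align 4)
@28: version [36B, align 4] → 64
@64: proto [1B, align 1] → 65
+7 tail pad (align 8)
size 72, align 8
data bytes 57, size 72 → padding 15

15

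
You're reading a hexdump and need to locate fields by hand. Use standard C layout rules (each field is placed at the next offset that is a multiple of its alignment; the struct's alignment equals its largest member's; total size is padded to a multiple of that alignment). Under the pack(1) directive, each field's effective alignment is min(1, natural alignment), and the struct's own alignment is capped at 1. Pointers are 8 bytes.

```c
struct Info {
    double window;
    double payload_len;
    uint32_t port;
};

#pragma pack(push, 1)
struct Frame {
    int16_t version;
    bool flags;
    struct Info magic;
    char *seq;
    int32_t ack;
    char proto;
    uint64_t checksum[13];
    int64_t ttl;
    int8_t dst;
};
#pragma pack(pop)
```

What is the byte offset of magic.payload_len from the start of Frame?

11

Info: 0..8  window  (8B, 8-aligned); 8..16  payload_len  (8B, 8-aligned); 16..20  port  (4B, 4-aligned); 20..24  -- tail padding (4B); sizeof = 24, alignof = 8
0..2  version  (2B, 1-aligned)
2..3  flags  (1B, 1-aligned)
3..27  magic  (24B, 1-aligned)
within Info: payload_len at 8
3 + 8 = 11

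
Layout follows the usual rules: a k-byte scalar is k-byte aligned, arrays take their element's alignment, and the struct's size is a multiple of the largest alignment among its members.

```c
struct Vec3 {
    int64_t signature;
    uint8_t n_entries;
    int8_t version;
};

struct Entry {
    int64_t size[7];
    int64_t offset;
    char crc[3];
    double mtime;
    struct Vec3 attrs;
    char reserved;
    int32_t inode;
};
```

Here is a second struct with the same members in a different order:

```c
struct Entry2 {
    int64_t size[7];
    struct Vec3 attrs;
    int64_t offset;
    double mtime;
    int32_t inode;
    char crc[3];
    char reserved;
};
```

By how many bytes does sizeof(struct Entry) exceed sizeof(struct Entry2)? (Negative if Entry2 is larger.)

8

Vec3: 0..8  signature  (8B, 8-aligned); 8..9  n_entries  (1B, 1-aligned); 9..10  version  (1B, 1-aligned); 10..16  -- tail padding (6B); sizeof = 16, alignof = 8
0..56  size  (56B, 8-aligned)
56..64  offset  (8B, 8-aligned)
64..67  crc  (3B, 1-aligned)
67..72  -- padding (5B)
72..80  mtime  (8B, 8-aligned)
80..96  attrs  (16B, 8-aligned)
96..97  reserved  (1B, 1-aligned)
97..100  -- padding (3B)
100..104  inode  (4B, 4-aligned)
sizeof = 104, alignof = 8
— Entry2 —
0..56  size  (56B, 8-aligned)
56..72  attrs  (16B, 8-aligned)
72..80  offset  (8B, 8-aligned)
80..88  mtime  (8B, 8-aligned)
88..92  inode  (4B, 4-aligned)
92..95  crc  (3B, 1-aligned)
95..96  reserved  (1B, 1-aligned)
sizeof = 96, alignof = 8
104 − 96 = 8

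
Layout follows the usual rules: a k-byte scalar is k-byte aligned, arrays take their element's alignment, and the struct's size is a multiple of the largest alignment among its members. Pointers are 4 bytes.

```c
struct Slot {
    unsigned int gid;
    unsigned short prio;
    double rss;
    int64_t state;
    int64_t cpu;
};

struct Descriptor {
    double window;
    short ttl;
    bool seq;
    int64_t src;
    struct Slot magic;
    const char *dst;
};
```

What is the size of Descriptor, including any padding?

Slot: gid at 0 (size 4, align 4) → ends 4; prio at 4 (size 2, align 2) → ends 6; pad 2 to align 8 for rss; rss at 8 (size 8, align 8) → ends 16; state at 16 (size 8, align 8) → ends 24; cpu at 24 (size 8, align 8) → ends 32; total 32 bytes, alignment 8
window at 0 (size 8, align 8) → ends 8
ttl at 8 (size 2, align 2) → ends 10
seq at 10 (size 1, align 1) → ends 11
pad 5 to align 8 for src
src at 16 (size 8, align 8) → ends 24
magic at 24 (size 32, align 8) → ends 56
dst at 56 (size 4, align 4) → ends 60
tail pad 4 to reach multiple of 8
total 64 bytes, alignment 8

64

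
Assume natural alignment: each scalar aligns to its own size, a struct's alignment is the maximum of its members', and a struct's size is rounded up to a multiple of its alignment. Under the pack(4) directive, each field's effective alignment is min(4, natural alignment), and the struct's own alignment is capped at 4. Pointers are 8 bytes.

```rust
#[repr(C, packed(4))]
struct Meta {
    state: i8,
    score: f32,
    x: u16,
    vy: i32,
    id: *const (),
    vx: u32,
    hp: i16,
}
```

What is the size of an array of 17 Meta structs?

544

@0: state [1B, align 1] → 1
+3 pad (align 4)
@4: score [4B, align 4] → 8
@8: x [2B, align 2] → 10
+2 pad (align 4)
@12: vy [4B, align 4] → 16
@16: id [8B, align 4] → 24
@24: vx [4B, align 4] → 28
@28: hp [2B, align 2] → 30
+2 tail pad (align 4)
size 32, align 4
array of 17: 17 × 32 = 544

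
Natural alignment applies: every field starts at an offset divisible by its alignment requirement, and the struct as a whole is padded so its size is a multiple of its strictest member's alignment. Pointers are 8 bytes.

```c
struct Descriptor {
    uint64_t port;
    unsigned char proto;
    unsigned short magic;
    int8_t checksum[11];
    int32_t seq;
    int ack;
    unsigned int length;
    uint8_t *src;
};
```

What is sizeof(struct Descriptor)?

48 bytes

port at 0 (size 8, align 8) → ends 8
proto at 8 (size 1, align 1) → ends 9
pad 1 to align 2 for magic
magic at 10 (size 2, align 2) → ends 12
checksum at 12 (size 11, align 1) → ends 23
pad 1 to align 4 for seq
seq at 24 (size 4, align 4) → ends 28
ack at 28 (size 4, align 4) → ends 32
length at 32 (size 4, align 4) → ends 36
pad 4 to align 8 for src
src at 40 (size 8, align 8) → ends 48
total 48 bytes, alignment 8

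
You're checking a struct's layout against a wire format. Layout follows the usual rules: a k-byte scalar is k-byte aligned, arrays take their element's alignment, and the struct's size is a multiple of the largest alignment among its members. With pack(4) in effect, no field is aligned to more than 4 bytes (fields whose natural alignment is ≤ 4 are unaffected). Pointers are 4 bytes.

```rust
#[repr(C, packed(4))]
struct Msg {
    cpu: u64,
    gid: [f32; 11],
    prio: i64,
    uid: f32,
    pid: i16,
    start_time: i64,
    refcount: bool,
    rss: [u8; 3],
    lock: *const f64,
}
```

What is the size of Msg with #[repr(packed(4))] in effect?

cpu at 0 (size 8, align 4) → ends 8
gid at 8 (size 44, align 4) → ends 52
prio at 52 (size 8, align 4) → ends 60
uid at 60 (size 4, align 4) → ends 64
pid at 64 (size 2, align 2) → ends 66
pad 2 to align 4 for start_time
start_time at 68 (size 8, align 4) → ends 76
refcount at 76 (size 1, align 1) → ends 77
rss at 77 (size 3, align 1) → ends 80
lock at 80 (size 4, align 4) → ends 84
total 84 bytes, alignment 4

84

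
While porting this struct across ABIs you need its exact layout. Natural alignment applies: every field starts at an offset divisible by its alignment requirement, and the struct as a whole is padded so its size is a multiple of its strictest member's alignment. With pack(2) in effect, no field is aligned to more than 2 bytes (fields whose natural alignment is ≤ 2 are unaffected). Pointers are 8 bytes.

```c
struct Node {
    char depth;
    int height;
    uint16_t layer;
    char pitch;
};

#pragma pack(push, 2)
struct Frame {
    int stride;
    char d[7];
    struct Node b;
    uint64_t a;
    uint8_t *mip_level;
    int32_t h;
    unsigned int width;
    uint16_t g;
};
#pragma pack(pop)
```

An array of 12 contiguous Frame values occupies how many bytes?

Node: @0: depth [1B, align 1] → 1; +3 pad (align 4); @4: height [4B, align 4] → 8; @8: layer [2B, align 2] → 10; @10: pitch [1B, align 1] → 11; +1 tail pad (align 4); size 12, align 4
@0: stride [4B, align 2] → 4
@4: d [7B, align 1] → 11
+1 pad (align 2)
@12: b [12B, align 2] → 24
@24: a [8B, align 2] → 32
@32: mip_level [8B, align 2] → 40
@40: h [4B, align 2] → 44
@44: width [4B, align 2] → 48
@48: g [2B, align 2] → 50
size 50, align 2
array of 12: 12 × 50 = 600

600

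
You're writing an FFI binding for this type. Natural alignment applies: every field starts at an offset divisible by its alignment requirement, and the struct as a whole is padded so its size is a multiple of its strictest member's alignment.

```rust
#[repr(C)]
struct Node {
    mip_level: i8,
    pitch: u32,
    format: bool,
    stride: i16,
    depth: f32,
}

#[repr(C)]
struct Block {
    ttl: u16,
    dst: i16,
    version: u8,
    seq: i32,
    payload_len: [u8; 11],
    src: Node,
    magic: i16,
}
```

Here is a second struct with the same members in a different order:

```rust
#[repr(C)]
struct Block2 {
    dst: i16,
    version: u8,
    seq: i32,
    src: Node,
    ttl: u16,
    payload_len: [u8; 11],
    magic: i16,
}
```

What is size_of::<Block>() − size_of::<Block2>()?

4

Node: 0..1  mip_level  (1B, 1-aligned); 1..4  -- padding (3B); 4..8  pitch  (4B, 4-aligned); 8..9  format  (1B, 1-aligned); 9..10  -- padding (1B); 10..12  stride  (2B, 2-aligned); 12..16  depth  (4B, 4-aligned); sizeof = 16, alignof = 4
0..2  ttl  (2B, 2-aligned)
2..4  dst  (2B, 2-aligned)
4..5  version  (1B, 1-aligned)
5..8  -- padding (3B)
8..12  seq  (4B, 4-aligned)
12..23  payload_len  (11B, 1-aligned)
23..24  -- padding (1B)
24..40  src  (16B, 4-aligned)
40..42  magic  (2B, 2-aligned)
42..44  -- tail padding (2B)
sizeof = 44, alignof = 4
— Block2 —
0..2  dst  (2B, 2-aligned)
2..3  version  (1B, 1-aligned)
3..4  -- padding (1B)
4..8  seq  (4B, 4-aligned)
8..24  src  (16B, 4-aligned)
24..26  ttl  (2B, 2-aligned)
26..37  payload_len  (11B, 1-aligned)
37..38  -- padding (1B)
38..40  magic  (2B, 2-aligned)
sizeof = 40, alignof = 4
44 − 40 = 4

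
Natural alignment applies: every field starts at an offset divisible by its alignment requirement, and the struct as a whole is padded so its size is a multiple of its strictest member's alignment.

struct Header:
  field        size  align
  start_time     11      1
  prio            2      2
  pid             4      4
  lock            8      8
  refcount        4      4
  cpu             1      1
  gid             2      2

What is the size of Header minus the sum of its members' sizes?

start_time at 0 (size 11, align 1) → ends 11
pad 1 to align 2 for prio
prio at 12 (size 2, align 2) → ends 14
pad 2 to align 4 for pid
pid at 16 (size 4, align 4) → ends 20
pad 4 to align 8 for lock
lock at 24 (size 8, align 8) → ends 32
refcount at 32 (size 4, align 4) → ends 36
cpu at 36 (size 1, align 1) → ends 37
pad 1 to align 2 for gid
gid at 38 (size 2, align 2) → ends 40
total 40 bytes, alignment 8
data bytes 32, size 40 → padding 8

8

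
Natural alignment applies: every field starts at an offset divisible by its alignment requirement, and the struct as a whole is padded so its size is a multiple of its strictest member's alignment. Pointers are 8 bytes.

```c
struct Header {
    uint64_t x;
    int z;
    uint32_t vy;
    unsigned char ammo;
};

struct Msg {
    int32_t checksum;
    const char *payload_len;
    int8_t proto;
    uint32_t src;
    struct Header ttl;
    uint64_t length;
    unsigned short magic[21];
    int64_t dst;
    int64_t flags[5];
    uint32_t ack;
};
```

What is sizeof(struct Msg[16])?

2560

Header: 0..8  x  (8B, 8-aligned); 8..12  z  (4B, 4-aligned); 12..16  vy  (4B, 4-aligned); 16..17  ammo  (1B, 1-aligned); 17..24  -- tail padding (7B); sizeof = 24, alignof = 8
0..4  checksum  (4B, 4-aligned)
4..8  -- padding (4B)
8..16  payload_len  (8B, 8-aligned)
16..17  proto  (1B, 1-aligned)
17..20  -- padding (3B)
20..24  src  (4B, 4-aligned)
24..48  ttl  (24B, 8-aligned)
48..56  length  (8B, 8-aligned)
56..98  magic  (42B, 2-aligned)
98..104  -- padding (6B)
104..112  dst  (8B, 8-aligned)
112..152  flags  (40B, 8-aligned)
152..156  ack  (4B, 4-aligned)
156..160  -- tail padding (4B)
sizeof = 160, alignof = 8
array of 16: 16 × 160 = 2560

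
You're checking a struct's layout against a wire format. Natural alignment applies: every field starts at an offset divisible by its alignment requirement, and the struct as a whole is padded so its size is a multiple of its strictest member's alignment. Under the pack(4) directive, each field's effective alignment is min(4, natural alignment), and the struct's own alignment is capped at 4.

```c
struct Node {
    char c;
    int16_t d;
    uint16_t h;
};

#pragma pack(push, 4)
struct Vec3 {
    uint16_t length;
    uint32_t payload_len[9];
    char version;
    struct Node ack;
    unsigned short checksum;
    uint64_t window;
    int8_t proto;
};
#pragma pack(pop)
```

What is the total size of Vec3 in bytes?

Node: c at 0 (size 1, align 1) → ends 1; pad 1 to align 2 for d; d at 2 (size 2, align 2) → ends 4; h at 4 (size 2, align 2) → ends 6; total 6 bytes, alignment 2
length at 0 (size 2, align 2) → ends 2
pad 2 to align 4 for payload_len
payload_len at 4 (size 36, align 4) → ends 40
version at 40 (size 1, align 1) → ends 41
pad 1 to align 2 for ack
ack at 42 (size 6, align 2) → ends 48
checksum at 48 (size 2, align 2) → ends 50
pad 2 to align 4 for window
window at 52 (size 8, align 4) → ends 60
proto at 60 (size 1, align 1) → ends 61
tail pad 3 to reach multiple of 4
total 64 bytes, alignment 4

64 bytes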